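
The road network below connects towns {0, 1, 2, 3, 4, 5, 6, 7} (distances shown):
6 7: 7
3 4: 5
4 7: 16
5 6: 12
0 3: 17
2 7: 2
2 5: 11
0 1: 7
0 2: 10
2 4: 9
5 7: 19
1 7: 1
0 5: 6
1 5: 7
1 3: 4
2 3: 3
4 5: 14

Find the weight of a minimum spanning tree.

Sort edges by weight, then run Kruskal:
1 7 (1): add — endpoints in different components.
2 7 (2): add — endpoints in different components.
2 3 (3): add — endpoints in different components.
1 3 (4): skip — 1 and 3 already connected.
3 4 (5): add — endpoints in different components.
0 5 (6): add — endpoints in different components.
0 1 (7): add — endpoints in different components.
1 5 (7): skip — 1 and 5 already connected.
6 7 (7): add — endpoints in different components.
MST edges: 1 7, 2 7, 2 3, 3 4, 0 5, 0 1, 6 7; total weight 1+2+3+5+6+7+7 = 31.

31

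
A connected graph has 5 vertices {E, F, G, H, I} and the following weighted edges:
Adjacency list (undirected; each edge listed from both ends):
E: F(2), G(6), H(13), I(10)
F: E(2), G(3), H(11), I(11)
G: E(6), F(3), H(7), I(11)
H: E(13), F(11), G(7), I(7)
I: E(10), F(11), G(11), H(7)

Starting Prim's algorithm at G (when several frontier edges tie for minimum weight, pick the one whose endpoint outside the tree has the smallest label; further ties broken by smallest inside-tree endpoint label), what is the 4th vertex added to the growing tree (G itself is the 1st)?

Prim, starting at G.
Step 1: cheapest edge leaving the tree is F—G (3); add F.
Step 2: cheapest edge leaving the tree is E—F (2); add E.
Step 3: cheapest edge leaving the tree is G—H (7); add H.
Step 4: cheapest edge leaving the tree is H—I (7); add I.
Vertex order: G, F, E, H, I. The 4th vertex is H.

H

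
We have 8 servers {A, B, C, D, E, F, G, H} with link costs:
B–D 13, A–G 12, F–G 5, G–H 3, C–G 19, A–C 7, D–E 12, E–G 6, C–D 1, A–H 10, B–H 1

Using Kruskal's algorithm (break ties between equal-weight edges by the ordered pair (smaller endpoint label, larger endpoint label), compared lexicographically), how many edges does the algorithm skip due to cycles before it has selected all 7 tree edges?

Kruskal: consider edges lightest-first.
B–H (1): add — endpoints in different components.
C–D (1): add — endpoints in different components.
G–H (3): add — endpoints in different components.
F–G (5): add — endpoints in different components.
E–G (6): add — endpoints in different components.
A–C (7): add — endpoints in different components.
A–H (10): add — endpoints in different components.
Edges rejected before the tree was complete: 0.

0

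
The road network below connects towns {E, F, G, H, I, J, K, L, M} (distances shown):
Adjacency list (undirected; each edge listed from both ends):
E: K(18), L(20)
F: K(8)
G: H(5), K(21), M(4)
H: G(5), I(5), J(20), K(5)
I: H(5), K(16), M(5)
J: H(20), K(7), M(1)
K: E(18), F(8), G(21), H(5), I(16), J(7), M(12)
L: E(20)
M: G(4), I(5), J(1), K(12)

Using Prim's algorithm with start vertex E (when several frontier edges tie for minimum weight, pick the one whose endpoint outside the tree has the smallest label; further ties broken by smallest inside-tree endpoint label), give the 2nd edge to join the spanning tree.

Prim's algorithm from E:
Step 1: frontier [E K 18, E L 20] → take E K (18); add K.
Step 2: frontier [E L 20, H K 5, J K 7, F K 8, K M 12, I K 16, G K 21] → take H K (5); add H.
Step 3: frontier [E L 20, G H 5, H I 5, H J 20, J K 7, F K 8, K M 12, I K 16, G K 21] → take G H (5); add G.
Step 4: frontier [E L 20, G M 4, H I 5, H J 20, J K 7, F K 8, K M 12, I K 16] → take G M (4); add M.
Step 5: frontier [E L 20, H I 5, H J 20, J K 7, F K 8, I K 16, J M 1, I M 5] → take J M (1); add J.
Step 6: frontier [E L 20, H I 5, F K 8, I K 16, I M 5] → take H I (5); add I.
Step 7: frontier [E L 20, F K 8] → take F K (8); add F.
Step 8: frontier [E L 20] → take E L (20); add L.
The 2nd edge added is H K.

H-K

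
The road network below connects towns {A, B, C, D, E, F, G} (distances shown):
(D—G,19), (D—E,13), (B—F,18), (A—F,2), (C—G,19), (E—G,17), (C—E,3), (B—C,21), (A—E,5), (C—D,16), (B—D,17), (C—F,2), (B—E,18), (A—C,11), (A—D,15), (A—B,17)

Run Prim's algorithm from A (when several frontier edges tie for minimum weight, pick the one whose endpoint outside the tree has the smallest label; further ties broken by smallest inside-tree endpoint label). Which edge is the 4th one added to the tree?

Grow the tree from A using Prim:
Step 1: cheapest edge leaving the tree is A—F (2); add F.
Step 2: cheapest edge leaving the tree is C—F (2); add C.
Step 3: cheapest edge leaving the tree is C—E (3); add E.
Step 4: cheapest edge leaving the tree is D—E (13); add D.
Step 5: cheapest edge leaving the tree is A—B (17); add B.
Step 6: cheapest edge leaving the tree is E—G (17); add G.
The 4th edge added is D—E.

D-E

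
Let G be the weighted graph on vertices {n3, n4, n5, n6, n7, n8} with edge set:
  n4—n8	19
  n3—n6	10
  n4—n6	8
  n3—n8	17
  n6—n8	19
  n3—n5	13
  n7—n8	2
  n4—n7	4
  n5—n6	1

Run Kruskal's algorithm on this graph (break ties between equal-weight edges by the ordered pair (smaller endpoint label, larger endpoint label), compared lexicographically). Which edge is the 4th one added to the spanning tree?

n4-n6

Kruskal: consider edges lightest-first.
n5—n6 (1): add — endpoints in different components.
n7—n8 (2): add — endpoints in different components.
n4—n7 (4): add — endpoints in different components.
n4—n6 (8): add — endpoints in different components.
n3—n6 (10): add — endpoints in different components.
The 4th edge added is n4—n6.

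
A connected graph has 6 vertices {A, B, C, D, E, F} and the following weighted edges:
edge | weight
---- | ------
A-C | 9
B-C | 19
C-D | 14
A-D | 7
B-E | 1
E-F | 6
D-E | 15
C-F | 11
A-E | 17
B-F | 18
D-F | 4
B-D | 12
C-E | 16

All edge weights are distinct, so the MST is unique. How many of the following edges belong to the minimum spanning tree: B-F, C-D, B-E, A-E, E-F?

Kruskal: consider edges lightest-first.
B-E (1): add. Components now {A} {B,E} {C} {D} {F}
D-F (4): add. Components now {A} {B,E} {C} {D,F}
E-F (6): add. Components now {A} {B,D,E,F} {C}
A-D (7): add. Components now {A,B,D,E,F} {C}
A-C (9): add. Components now {A,B,C,D,E,F}
MST edge set: {B-E, D-F, E-F, A-D, A-C}.
Of the listed edges, {B-E, E-F} are in the MST → 2.

2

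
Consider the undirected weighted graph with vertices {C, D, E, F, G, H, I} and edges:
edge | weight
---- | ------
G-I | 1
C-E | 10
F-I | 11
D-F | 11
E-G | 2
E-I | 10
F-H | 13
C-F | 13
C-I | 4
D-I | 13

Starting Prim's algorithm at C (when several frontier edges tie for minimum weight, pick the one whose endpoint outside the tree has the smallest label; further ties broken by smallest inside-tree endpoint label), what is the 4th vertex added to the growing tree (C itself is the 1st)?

E

Grow the tree from C using Prim:
Step 1: cheapest edge leaving the tree is C-I (4); add I.
Step 2: cheapest edge leaving the tree is G-I (1); add G.
Step 3: cheapest edge leaving the tree is E-G (2); add E.
Step 4: cheapest edge leaving the tree is F-I (11); add F.
Step 5: cheapest edge leaving the tree is D-F (11); add D.
Step 6: cheapest edge leaving the tree is F-H (13); add H.
Vertex order: C, I, G, E, F, D, H. The 4th vertex is E.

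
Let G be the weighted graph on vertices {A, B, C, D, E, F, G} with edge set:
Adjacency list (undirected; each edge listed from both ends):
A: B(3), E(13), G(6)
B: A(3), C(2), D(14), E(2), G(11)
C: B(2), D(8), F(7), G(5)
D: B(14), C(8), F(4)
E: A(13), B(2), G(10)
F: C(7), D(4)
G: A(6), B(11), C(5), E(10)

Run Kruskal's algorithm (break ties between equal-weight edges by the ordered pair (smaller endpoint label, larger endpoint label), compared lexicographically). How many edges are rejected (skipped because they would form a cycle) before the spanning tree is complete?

1

Sort edges by weight, then run Kruskal:
B-C (2): add — endpoints in different components.
B-E (2): add — endpoints in different components.
A-B (3): add — endpoints in different components.
D-F (4): add — endpoints in different components.
C-G (5): add — endpoints in different components.
A-G (6): skip — A and G already connected.
C-F (7): add — endpoints in different components.
Edges rejected before the tree was complete: 1.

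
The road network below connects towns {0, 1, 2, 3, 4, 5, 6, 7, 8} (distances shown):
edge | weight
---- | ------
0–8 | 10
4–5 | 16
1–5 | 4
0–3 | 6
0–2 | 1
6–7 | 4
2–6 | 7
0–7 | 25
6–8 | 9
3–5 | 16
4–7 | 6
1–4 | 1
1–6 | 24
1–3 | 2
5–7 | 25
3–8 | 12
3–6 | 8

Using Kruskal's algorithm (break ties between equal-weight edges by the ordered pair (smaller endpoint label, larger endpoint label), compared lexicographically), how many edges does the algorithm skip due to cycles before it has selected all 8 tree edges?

2

Sort edges by weight, then run Kruskal:
0–2 (1): add — endpoints in different components.
1–4 (1): add — endpoints in different components.
1–3 (2): add — endpoints in different components.
1–5 (4): add — endpoints in different components.
6–7 (4): add — endpoints in different components.
0–3 (6): add — endpoints in different components.
4–7 (6): add — endpoints in different components.
2–6 (7): skip — 2 and 6 already connected.
3–6 (8): skip — 3 and 6 already connected.
6–8 (9): add — endpoints in different components.
Edges rejected before the tree was complete: 2.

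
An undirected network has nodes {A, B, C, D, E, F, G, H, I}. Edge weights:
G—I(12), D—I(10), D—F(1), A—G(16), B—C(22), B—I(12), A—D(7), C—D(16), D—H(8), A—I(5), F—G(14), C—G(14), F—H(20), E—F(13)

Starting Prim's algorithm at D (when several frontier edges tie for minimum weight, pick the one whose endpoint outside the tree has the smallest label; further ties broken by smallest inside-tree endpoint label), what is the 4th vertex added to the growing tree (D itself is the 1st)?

I

Prim's algorithm from D:
Step 1: frontier [D—F 1, A—D 7, D—H 8, D—I 10, C—D 16] → take D—F (1); add F.
Step 2: frontier [A—D 7, D—H 8, D—I 10, C—D 16, E—F 13, F—G 14, F—H 20] → take A—D (7); add A.
Step 3: frontier [A—I 5, A—G 16, D—H 8, D—I 10, C—D 16, E—F 13, F—G 14, F—H 20] → take A—I (5); add I.
Step 4: frontier [A—G 16, D—H 8, C—D 16, E—F 13, F—G 14, F—H 20, B—I 12, G—I 12] → take D—H (8); add H.
Step 5: frontier [A—G 16, C—D 16, E—F 13, F—G 14, B—I 12, G—I 12] → take B—I (12); add B.
Step 6: frontier [A—G 16, B—C 22, C—D 16, E—F 13, F—G 14, G—I 12] → take G—I (12); add G.
Step 7: frontier [B—C 22, C—D 16, E—F 13, C—G 14] → take E—F (13); add E.
Step 8: frontier [B—C 22, C—D 16, C—G 14] → take C—G (14); add C.
Vertex order: D, F, A, I, H, B, G, E, C. The 4th vertex is I.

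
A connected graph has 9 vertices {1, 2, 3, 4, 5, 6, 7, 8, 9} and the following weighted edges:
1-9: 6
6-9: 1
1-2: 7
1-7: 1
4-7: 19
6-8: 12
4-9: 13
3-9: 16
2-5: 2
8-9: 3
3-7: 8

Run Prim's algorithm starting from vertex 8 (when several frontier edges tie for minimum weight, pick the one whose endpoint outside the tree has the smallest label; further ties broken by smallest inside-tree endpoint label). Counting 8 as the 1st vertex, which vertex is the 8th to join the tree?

3

Grow the tree from 8 using Prim:
Step 1: frontier [8-9 3, 6-8 12] → take 8-9 (3); add 9.
Step 2: frontier [6-8 12, 6-9 1, 1-9 6, 4-9 13, 3-9 16] → take 6-9 (1); add 6.
Step 3: frontier [1-9 6, 4-9 13, 3-9 16] → take 1-9 (6); add 1.
Step 4: frontier [1-7 1, 1-2 7, 4-9 13, 3-9 16] → take 1-7 (1); add 7.
Step 5: frontier [1-2 7, 3-7 8, 4-7 19, 4-9 13, 3-9 16] → take 1-2 (7); add 2.
Step 6: frontier [2-5 2, 3-7 8, 4-7 19, 4-9 13, 3-9 16] → take 2-5 (2); add 5.
Step 7: frontier [3-7 8, 4-7 19, 4-9 13, 3-9 16] → take 3-7 (8); add 3.
Step 8: frontier [4-7 19, 4-9 13] → take 4-9 (13); add 4.
Vertex order: 8, 9, 6, 1, 7, 2, 5, 3, 4. The 8th vertex is 3.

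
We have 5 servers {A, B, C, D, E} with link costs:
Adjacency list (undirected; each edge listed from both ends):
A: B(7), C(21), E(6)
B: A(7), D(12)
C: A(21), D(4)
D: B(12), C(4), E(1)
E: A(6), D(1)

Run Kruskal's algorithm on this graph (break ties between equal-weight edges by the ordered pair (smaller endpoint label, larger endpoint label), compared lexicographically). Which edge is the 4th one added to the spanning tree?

Kruskal: consider edges lightest-first.
D E (1): add — endpoints in different components.
C D (4): add — endpoints in different components.
A E (6): add — endpoints in different components.
A B (7): add — endpoints in different components.
The 4th edge added is A B.

A-B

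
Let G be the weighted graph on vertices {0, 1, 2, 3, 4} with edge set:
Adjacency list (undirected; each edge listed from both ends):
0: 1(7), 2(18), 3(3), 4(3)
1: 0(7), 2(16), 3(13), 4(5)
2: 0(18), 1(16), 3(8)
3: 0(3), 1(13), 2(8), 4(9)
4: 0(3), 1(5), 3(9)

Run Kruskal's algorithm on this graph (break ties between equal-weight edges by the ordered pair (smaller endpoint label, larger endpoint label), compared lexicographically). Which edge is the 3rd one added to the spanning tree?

1-4

Kruskal: consider edges lightest-first.
0 3 (3): add. Components now {0,3} {1} {2} {4}
0 4 (3): add. Components now {0,3,4} {1} {2}
1 4 (5): add. Components now {0,1,3,4} {2}
0 1 (7): skip — 0 and 1 already connected.
2 3 (8): add. Components now {0,1,2,3,4}
The 3rd edge added is 1 4.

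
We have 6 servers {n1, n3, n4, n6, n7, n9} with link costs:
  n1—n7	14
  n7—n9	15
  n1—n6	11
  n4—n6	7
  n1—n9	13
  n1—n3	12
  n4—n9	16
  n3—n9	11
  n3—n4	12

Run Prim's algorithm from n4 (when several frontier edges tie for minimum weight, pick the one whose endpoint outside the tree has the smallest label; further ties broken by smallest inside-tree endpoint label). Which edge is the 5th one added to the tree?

Prim's algorithm from n4:
Step 1: cheapest edge leaving the tree is n4—n6 (7); add n6.
Step 2: cheapest edge leaving the tree is n1—n6 (11); add n1.
Step 3: cheapest edge leaving the tree is n1—n3 (12); add n3.
Step 4: cheapest edge leaving the tree is n3—n9 (11); add n9.
Step 5: cheapest edge leaving the tree is n1—n7 (14); add n7.
The 5th edge added is n1—n7.

n1-n7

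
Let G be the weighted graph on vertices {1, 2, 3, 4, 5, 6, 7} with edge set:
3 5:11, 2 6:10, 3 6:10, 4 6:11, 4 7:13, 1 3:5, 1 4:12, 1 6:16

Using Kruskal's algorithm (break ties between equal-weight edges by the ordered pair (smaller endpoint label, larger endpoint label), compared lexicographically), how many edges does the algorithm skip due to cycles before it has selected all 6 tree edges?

Kruskal: consider edges lightest-first.
1 3 (5): add. Components now {1,3} {2} {4} {5} {6} {7}
2 6 (10): add. Components now {1,3} {2,6} {4} {5} {7}
3 6 (10): add. Components now {1,2,3,6} {4} {5} {7}
3 5 (11): add. Components now {1,2,3,5,6} {4} {7}
4 6 (11): add. Components now {1,2,3,4,5,6} {7}
1 4 (12): skip — 1 and 4 already connected.
4 7 (13): add. Components now {1,2,3,4,5,6,7}
Edges rejected before the tree was complete: 1.

1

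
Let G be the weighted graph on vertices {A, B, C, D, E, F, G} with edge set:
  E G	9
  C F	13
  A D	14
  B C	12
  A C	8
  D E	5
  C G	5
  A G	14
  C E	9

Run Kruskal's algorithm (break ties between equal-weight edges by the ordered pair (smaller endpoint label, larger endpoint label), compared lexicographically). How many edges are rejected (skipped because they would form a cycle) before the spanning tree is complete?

Sort edges by weight, then run Kruskal:
C G (5): add. Components now {A} {B} {C,G} {D} {E} {F}
D E (5): add. Components now {A} {B} {C,G} {D,E} {F}
A C (8): add. Components now {A,C,G} {B} {D,E} {F}
C E (9): add. Components now {A,C,D,E,G} {B} {F}
E G (9): skip — E and G already connected.
B C (12): add. Components now {A,B,C,D,E,G} {F}
C F (13): add. Components now {A,B,C,D,E,F,G}
Edges rejected before the tree was complete: 1.

1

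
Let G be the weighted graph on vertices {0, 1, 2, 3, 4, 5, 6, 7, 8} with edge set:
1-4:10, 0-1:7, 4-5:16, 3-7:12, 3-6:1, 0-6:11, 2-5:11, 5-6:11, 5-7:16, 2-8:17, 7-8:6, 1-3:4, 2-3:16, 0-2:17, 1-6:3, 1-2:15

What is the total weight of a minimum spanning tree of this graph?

Kruskal: consider edges lightest-first.
3-6 (1): add — endpoints in different components.
1-6 (3): add — endpoints in different components.
1-3 (4): skip — 1 and 3 already connected.
7-8 (6): add — endpoints in different components.
0-1 (7): add — endpoints in different components.
1-4 (10): add — endpoints in different components.
0-6 (11): skip — 0 and 6 already connected.
2-5 (11): add — endpoints in different components.
5-6 (11): add — endpoints in different components.
3-7 (12): add — endpoints in different components.
MST edges: 3-6, 1-6, 7-8, 0-1, 1-4, 2-5, 5-6, 3-7; total weight 1+3+6+7+10+11+11+12 = 61.

61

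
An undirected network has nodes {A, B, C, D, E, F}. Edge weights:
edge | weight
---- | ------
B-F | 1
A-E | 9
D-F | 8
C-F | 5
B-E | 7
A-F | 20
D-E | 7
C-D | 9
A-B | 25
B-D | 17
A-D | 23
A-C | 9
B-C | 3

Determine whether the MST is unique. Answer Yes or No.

No

Kruskal: consider edges lightest-first.
B-F (1): add. Components now {A} {B,F} {C} {D} {E}
B-C (3): add. Components now {A} {B,C,F} {D} {E}
C-F (5): skip — C and F already connected.
B-E (7): add. Components now {A} {B,C,E,F} {D}
D-E (7): add. Components now {A} {B,C,D,E,F}
D-F (8): skip — D and F already connected.
A-C (9): add. Components now {A,B,C,D,E,F}
Non-tree edge A-E has weight 9, equal to the heaviest edge on its tree cycle — swapping gives another MST of the same weight. Not unique.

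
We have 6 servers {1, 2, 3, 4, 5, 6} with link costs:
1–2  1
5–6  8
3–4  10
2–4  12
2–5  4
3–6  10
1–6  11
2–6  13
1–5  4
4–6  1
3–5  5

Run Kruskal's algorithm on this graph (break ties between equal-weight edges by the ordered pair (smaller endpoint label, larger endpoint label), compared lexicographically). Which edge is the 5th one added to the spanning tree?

Sort edges by weight, then run Kruskal:
1–2 (1): add — endpoints in different components.
4–6 (1): add — endpoints in different components.
1–5 (4): add — endpoints in different components.
2–5 (4): skip — 2 and 5 already connected.
3–5 (5): add — endpoints in different components.
5–6 (8): add — endpoints in different components.
The 5th edge added is 5–6.

5-6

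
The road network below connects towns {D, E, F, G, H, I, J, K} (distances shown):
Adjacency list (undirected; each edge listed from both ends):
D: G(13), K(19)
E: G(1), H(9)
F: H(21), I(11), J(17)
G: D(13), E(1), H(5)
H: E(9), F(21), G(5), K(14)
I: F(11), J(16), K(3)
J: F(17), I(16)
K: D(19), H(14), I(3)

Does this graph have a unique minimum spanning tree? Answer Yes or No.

Kruskal: consider edges lightest-first.
E-G (1): add — endpoints in different components.
I-K (3): add — endpoints in different components.
G-H (5): add — endpoints in different components.
E-H (9): skip — E and H already connected.
F-I (11): add — endpoints in different components.
D-G (13): add — endpoints in different components.
H-K (14): add — endpoints in different components.
I-J (16): add — endpoints in different components.
Every non-tree edge has weight strictly greater than the heaviest edge on the tree path between its endpoints, so the MST is unique.

Yes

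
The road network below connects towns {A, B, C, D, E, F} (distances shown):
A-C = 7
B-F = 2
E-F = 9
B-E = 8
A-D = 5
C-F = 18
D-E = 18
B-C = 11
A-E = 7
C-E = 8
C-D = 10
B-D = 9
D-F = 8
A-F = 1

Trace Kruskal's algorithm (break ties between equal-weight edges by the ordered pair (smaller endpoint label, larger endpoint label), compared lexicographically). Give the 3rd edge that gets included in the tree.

Sort edges by weight, then run Kruskal:
A-F (1): add — endpoints in different components.
B-F (2): add — endpoints in different components.
A-D (5): add — endpoints in different components.
A-C (7): add — endpoints in different components.
A-E (7): add — endpoints in different components.
The 3rd edge added is A-D.

A-D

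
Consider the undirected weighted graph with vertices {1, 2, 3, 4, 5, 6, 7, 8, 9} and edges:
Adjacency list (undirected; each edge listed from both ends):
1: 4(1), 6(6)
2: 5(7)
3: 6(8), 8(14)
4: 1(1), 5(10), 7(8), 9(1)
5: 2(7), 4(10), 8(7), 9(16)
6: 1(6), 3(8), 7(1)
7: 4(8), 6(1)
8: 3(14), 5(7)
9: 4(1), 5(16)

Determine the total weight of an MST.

41

Kruskal's algorithm — process edges by increasing weight (ties by edge label):
1–4 (1): add — endpoints in different components.
4–9 (1): add — endpoints in different components.
6–7 (1): add — endpoints in different components.
1–6 (6): add — endpoints in different components.
2–5 (7): add — endpoints in different components.
5–8 (7): add — endpoints in different components.
3–6 (8): add — endpoints in different components.
4–7 (8): skip — 4 and 7 already connected.
4–5 (10): add — endpoints in different components.
MST edges: 1–4, 4–9, 6–7, 1–6, 2–5, 5–8, 3–6, 4–5; total weight 1+1+1+6+7+7+8+10 = 41.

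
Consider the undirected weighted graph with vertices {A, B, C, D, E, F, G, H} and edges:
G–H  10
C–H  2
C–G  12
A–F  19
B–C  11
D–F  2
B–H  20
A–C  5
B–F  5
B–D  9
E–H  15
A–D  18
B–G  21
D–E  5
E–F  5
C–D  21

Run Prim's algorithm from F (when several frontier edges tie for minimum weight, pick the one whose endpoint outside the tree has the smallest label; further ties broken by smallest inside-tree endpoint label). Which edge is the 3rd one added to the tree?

D-E

Prim's algorithm from F:
Step 1: cheapest edge leaving the tree is D–F (2); add D.
Step 2: cheapest edge leaving the tree is B–F (5); add B.
Step 3: cheapest edge leaving the tree is D–E (5); add E.
Step 4: cheapest edge leaving the tree is B–C (11); add C.
Step 5: cheapest edge leaving the tree is C–H (2); add H.
Step 6: cheapest edge leaving the tree is A–C (5); add A.
Step 7: cheapest edge leaving the tree is G–H (10); add G.
The 3rd edge added is D–E.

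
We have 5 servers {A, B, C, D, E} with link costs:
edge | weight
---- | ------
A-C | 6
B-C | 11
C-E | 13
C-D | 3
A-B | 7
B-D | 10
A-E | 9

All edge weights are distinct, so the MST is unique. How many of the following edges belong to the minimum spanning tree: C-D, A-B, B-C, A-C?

Kruskal: consider edges lightest-first.
C-D (3): add — endpoints in different components.
A-C (6): add — endpoints in different components.
A-B (7): add — endpoints in different components.
A-E (9): add — endpoints in different components.
MST edge set: {C-D, A-C, A-B, A-E}.
Of the listed edges, {C-D, A-B, A-C} are in the MST → 3.

3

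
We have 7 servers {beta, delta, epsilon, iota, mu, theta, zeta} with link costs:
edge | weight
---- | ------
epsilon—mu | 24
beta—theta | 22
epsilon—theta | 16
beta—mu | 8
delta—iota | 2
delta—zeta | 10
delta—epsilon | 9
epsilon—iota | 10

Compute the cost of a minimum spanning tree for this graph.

Prim's algorithm from epsilon:
Step 1: cheapest edge leaving the tree is delta—epsilon (9); add delta.
Step 2: cheapest edge leaving the tree is delta—iota (2); add iota.
Step 3: cheapest edge leaving the tree is delta—zeta (10); add zeta.
Step 4: cheapest edge leaving the tree is epsilon—theta (16); add theta.
Step 5: cheapest edge leaving the tree is beta—theta (22); add beta.
Step 6: cheapest edge leaving the tree is beta—mu (8); add mu.
MST edges: delta—epsilon, delta—iota, delta—zeta, epsilon—theta, beta—theta, beta—mu; total weight 9+2+10+16+22+8 = 67.

67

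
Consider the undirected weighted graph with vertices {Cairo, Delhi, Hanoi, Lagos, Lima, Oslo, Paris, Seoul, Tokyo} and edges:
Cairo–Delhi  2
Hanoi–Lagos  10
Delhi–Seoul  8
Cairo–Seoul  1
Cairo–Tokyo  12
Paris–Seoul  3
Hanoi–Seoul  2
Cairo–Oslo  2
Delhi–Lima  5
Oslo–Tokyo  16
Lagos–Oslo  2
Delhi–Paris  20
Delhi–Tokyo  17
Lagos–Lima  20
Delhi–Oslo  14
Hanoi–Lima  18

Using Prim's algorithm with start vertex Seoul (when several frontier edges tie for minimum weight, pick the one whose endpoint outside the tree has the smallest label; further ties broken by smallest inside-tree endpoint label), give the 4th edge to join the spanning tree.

Cairo-Oslo

Prim's algorithm from Seoul:
Step 1: cheapest edge leaving the tree is Cairo–Seoul (1); add Cairo.
Step 2: cheapest edge leaving the tree is Cairo–Delhi (2); add Delhi.
Step 3: cheapest edge leaving the tree is Hanoi–Seoul (2); add Hanoi.
Step 4: cheapest edge leaving the tree is Cairo–Oslo (2); add Oslo.
Step 5: cheapest edge leaving the tree is Lagos–Oslo (2); add Lagos.
Step 6: cheapest edge leaving the tree is Paris–Seoul (3); add Paris.
Step 7: cheapest edge leaving the tree is Delhi–Lima (5); add Lima.
Step 8: cheapest edge leaving the tree is Cairo–Tokyo (12); add Tokyo.
The 4th edge added is Cairo–Oslo.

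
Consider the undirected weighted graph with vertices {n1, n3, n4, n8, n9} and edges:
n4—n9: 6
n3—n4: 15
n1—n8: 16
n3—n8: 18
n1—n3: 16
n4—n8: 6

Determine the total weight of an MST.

43

Kruskal: consider edges lightest-first.
n4—n8 (6): add. Components now {n4,n8} {n1} {n9} {n3}
n4—n9 (6): add. Components now {n4,n8,n9} {n1} {n3}
n3—n4 (15): add. Components now {n3,n4,n8,n9} {n1}
n1—n3 (16): add. Components now {n1,n3,n4,n8,n9}
MST edges: n4—n8, n4—n9, n3—n4, n1—n3; total weight 6+6+15+16 = 43.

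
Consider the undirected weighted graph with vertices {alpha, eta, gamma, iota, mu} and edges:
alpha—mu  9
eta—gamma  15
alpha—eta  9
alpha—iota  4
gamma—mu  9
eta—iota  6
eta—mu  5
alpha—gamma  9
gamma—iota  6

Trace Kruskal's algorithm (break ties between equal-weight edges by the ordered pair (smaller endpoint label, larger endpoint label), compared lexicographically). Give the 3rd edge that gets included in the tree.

eta-iota

Kruskal's algorithm — process edges by increasing weight (ties by edge label):
alpha—iota (4): add — endpoints in different components.
eta—mu (5): add — endpoints in different components.
eta—iota (6): add — endpoints in different components.
gamma—iota (6): add — endpoints in different components.
The 3rd edge added is eta—iota.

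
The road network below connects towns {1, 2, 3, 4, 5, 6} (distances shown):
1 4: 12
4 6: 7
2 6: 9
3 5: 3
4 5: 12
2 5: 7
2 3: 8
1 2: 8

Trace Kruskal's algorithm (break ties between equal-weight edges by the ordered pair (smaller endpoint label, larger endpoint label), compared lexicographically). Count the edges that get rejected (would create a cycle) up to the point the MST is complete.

Sort edges by weight, then run Kruskal:
3 5 (3): add. Components now {1} {2} {3,5} {4} {6}
2 5 (7): add. Components now {1} {2,3,5} {4} {6}
4 6 (7): add. Components now {1} {2,3,5} {4,6}
1 2 (8): add. Components now {1,2,3,5} {4,6}
2 3 (8): skip — 2 and 3 already connected.
2 6 (9): add. Components now {1,2,3,4,5,6}
Edges rejected before the tree was complete: 1.

1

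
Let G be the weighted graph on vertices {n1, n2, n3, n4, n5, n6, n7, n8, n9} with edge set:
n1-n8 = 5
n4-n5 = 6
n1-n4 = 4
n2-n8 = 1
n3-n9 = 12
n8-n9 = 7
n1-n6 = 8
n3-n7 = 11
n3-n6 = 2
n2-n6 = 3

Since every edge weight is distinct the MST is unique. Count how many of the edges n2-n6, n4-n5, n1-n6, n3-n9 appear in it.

Sort edges by weight, then run Kruskal:
n2-n8 (1): add — endpoints in different components.
n3-n6 (2): add — endpoints in different components.
n2-n6 (3): add — endpoints in different components.
n1-n4 (4): add — endpoints in different components.
n1-n8 (5): add — endpoints in different components.
n4-n5 (6): add — endpoints in different components.
n8-n9 (7): add — endpoints in different components.
n1-n6 (8): skip — n1 and n6 already connected.
n3-n7 (11): add — endpoints in different components.
MST edge set: {n2-n8, n3-n6, n2-n6, n1-n4, n1-n8, n4-n5, n8-n9, n3-n7}.
Of the listed edges, {n2-n6, n4-n5} are in the MST → 2.

2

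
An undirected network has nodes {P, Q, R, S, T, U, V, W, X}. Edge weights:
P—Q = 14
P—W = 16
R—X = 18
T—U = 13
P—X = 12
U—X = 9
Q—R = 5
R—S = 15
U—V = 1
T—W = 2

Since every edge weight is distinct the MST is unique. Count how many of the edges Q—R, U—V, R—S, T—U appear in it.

Sort edges by weight, then run Kruskal:
U—V (1): add — endpoints in different components.
T—W (2): add — endpoints in different components.
Q—R (5): add — endpoints in different components.
U—X (9): add — endpoints in different components.
P—X (12): add — endpoints in different components.
T—U (13): add — endpoints in different components.
P—Q (14): add — endpoints in different components.
R—S (15): add — endpoints in different components.
MST edge set: {U—V, T—W, Q—R, U—X, P—X, T—U, P—Q, R—S}.
Of the listed edges, {Q—R, U—V, R—S, T—U} are in the MST → 4.

4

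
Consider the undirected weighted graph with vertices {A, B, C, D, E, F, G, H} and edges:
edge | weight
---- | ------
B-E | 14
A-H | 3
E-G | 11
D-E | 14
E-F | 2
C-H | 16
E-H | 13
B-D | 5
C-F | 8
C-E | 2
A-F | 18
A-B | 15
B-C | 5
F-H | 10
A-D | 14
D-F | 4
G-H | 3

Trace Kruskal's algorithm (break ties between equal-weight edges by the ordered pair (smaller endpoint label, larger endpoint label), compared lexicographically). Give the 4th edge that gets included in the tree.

Sort edges by weight, then run Kruskal:
C-E (2): add — endpoints in different components.
E-F (2): add — endpoints in different components.
A-H (3): add — endpoints in different components.
G-H (3): add — endpoints in different components.
D-F (4): add — endpoints in different components.
B-C (5): add — endpoints in different components.
B-D (5): skip — B and D already connected.
C-F (8): skip — C and F already connected.
F-H (10): add — endpoints in different components.
The 4th edge added is G-H.

G-H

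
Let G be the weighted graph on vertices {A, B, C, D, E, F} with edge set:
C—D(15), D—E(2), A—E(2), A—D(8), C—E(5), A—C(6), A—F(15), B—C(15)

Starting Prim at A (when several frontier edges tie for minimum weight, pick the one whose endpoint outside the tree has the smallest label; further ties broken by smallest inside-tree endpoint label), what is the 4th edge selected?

B-C

Prim's algorithm from A:
Step 1: frontier [A—E 2, A—C 6, A—D 8, A—F 15] → take A—E (2); add E.
Step 2: frontier [A—C 6, A—D 8, A—F 15, D—E 2, C—E 5] → take D—E (2); add D.
Step 3: frontier [A—C 6, A—F 15, C—D 15, C—E 5] → take C—E (5); add C.
Step 4: frontier [A—F 15, B—C 15] → take B—C (15); add B.
Step 5: frontier [A—F 15] → take A—F (15); add F.
The 4th edge added is B—C.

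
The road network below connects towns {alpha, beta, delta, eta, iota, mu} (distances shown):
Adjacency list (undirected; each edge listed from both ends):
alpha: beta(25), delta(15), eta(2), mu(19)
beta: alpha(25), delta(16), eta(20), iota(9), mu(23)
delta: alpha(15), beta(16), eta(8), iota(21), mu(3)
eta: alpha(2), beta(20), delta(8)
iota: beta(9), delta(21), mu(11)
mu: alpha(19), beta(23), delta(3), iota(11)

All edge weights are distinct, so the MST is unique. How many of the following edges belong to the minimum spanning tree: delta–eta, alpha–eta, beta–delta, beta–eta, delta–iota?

Kruskal: consider edges lightest-first.
alpha–eta (2): add — endpoints in different components.
delta–mu (3): add — endpoints in different components.
delta–eta (8): add — endpoints in different components.
beta–iota (9): add — endpoints in different components.
iota–mu (11): add — endpoints in different components.
MST edge set: {alpha–eta, delta–mu, delta–eta, beta–iota, iota–mu}.
Of the listed edges, {delta–eta, alpha–eta} are in the MST → 2.

2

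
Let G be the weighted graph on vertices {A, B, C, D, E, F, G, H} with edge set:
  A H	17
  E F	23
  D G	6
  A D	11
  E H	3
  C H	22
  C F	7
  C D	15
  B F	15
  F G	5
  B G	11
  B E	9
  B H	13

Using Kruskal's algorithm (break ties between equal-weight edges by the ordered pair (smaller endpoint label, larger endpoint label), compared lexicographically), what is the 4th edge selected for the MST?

C-F

Kruskal: consider edges lightest-first.
E H (3): add — endpoints in different components.
F G (5): add — endpoints in different components.
D G (6): add — endpoints in different components.
C F (7): add — endpoints in different components.
B E (9): add — endpoints in different components.
A D (11): add — endpoints in different components.
B G (11): add — endpoints in different components.
The 4th edge added is C F.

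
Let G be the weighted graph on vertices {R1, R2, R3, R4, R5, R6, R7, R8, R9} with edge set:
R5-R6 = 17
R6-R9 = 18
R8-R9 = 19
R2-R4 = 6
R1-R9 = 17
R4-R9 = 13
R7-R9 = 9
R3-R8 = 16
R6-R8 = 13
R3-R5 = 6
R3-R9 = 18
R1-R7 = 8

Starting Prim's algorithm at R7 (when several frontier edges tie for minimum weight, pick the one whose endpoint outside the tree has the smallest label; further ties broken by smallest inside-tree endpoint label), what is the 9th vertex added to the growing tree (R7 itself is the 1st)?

Grow the tree from R7 using Prim:
Step 1: frontier [R1-R7 8, R7-R9 9] → take R1-R7 (8); add R1.
Step 2: frontier [R1-R9 17, R7-R9 9] → take R7-R9 (9); add R9.
Step 3: frontier [R4-R9 13, R3-R9 18, R6-R9 18, R8-R9 19] → take R4-R9 (13); add R4.
Step 4: frontier [R2-R4 6, R3-R9 18, R6-R9 18, R8-R9 19] → take R2-R4 (6); add R2.
Step 5: frontier [R3-R9 18, R6-R9 18, R8-R9 19] → take R3-R9 (18); add R3.
Step 6: frontier [R3-R5 6, R3-R8 16, R6-R9 18, R8-R9 19] → take R3-R5 (6); add R5.
Step 7: frontier [R3-R8 16, R5-R6 17, R6-R9 18, R8-R9 19] → take R3-R8 (16); add R8.
Step 8: frontier [R5-R6 17, R6-R8 13, R6-R9 18] → take R6-R8 (13); add R6.
Vertex order: R7, R1, R9, R4, R2, R3, R5, R8, R6. The 9th vertex is R6.

R6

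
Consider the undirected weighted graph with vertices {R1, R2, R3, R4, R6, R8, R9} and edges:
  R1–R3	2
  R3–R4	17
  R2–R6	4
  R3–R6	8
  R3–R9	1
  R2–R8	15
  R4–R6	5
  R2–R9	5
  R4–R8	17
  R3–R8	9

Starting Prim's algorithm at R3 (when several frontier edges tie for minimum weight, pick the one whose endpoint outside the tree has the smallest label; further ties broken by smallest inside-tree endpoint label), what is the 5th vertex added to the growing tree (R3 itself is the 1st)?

R6

Prim, starting at R3.
Step 1: frontier [R3–R9 1, R1–R3 2, R3–R6 8, R3–R8 9, R3–R4 17] → take R3–R9 (1); add R9.
Step 2: frontier [R1–R3 2, R3–R6 8, R3–R8 9, R3–R4 17, R2–R9 5] → take R1–R3 (2); add R1.
Step 3: frontier [R3–R6 8, R3–R8 9, R3–R4 17, R2–R9 5] → take R2–R9 (5); add R2.
Step 4: frontier [R2–R6 4, R2–R8 15, R3–R6 8, R3–R8 9, R3–R4 17] → take R2–R6 (4); add R6.
Step 5: frontier [R2–R8 15, R3–R8 9, R3–R4 17, R4–R6 5] → take R4–R6 (5); add R4.
Step 6: frontier [R2–R8 15, R3–R8 9, R4–R8 17] → take R3–R8 (9); add R8.
Vertex order: R3, R9, R1, R2, R6, R4, R8. The 5th vertex is R6.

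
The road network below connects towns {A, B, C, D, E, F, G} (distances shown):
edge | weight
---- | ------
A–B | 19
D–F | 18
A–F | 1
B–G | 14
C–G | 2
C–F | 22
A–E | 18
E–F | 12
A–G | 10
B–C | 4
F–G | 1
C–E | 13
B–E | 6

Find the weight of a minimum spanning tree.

Prim's algorithm from B:
Step 1: frontier [B–C 4, B–E 6, B–G 14, A–B 19] → take B–C (4); add C.
Step 2: frontier [B–E 6, B–G 14, A–B 19, C–G 2, C–E 13, C–F 22] → take C–G (2); add G.
Step 3: frontier [B–E 6, A–B 19, C–E 13, C–F 22, F–G 1, A–G 10] → take F–G (1); add F.
Step 4: frontier [B–E 6, A–B 19, C–E 13, A–F 1, E–F 12, D–F 18, A–G 10] → take A–F (1); add A.
Step 5: frontier [A–E 18, B–E 6, C–E 13, E–F 12, D–F 18] → take B–E (6); add E.
Step 6: frontier [D–F 18] → take D–F (18); add D.
MST edges: B–C, C–G, F–G, A–F, B–E, D–F; total weight 4+2+1+1+6+18 = 32.

32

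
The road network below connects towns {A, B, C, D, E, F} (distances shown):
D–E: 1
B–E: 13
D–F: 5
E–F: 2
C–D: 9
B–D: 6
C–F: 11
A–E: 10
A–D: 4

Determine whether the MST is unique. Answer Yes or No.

Yes

Sort edges by weight, then run Kruskal:
D–E (1): add — endpoints in different components.
E–F (2): add — endpoints in different components.
A–D (4): add — endpoints in different components.
D–F (5): skip — D and F already connected.
B–D (6): add — endpoints in different components.
C–D (9): add — endpoints in different components.
Every non-tree edge has weight strictly greater than the heaviest edge on the tree path between its endpoints, so the MST is unique.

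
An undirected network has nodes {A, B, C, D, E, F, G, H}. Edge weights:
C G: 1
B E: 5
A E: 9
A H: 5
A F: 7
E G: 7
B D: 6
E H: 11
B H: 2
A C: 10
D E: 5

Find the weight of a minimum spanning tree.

32

Kruskal: consider edges lightest-first.
C G (1): add — endpoints in different components.
B H (2): add — endpoints in different components.
A H (5): add — endpoints in different components.
B E (5): add — endpoints in different components.
D E (5): add — endpoints in different components.
B D (6): skip — B and D already connected.
A F (7): add — endpoints in different components.
E G (7): add — endpoints in different components.
MST edges: C G, B H, A H, B E, D E, A F, E G; total weight 1+2+5+5+5+7+7 = 32.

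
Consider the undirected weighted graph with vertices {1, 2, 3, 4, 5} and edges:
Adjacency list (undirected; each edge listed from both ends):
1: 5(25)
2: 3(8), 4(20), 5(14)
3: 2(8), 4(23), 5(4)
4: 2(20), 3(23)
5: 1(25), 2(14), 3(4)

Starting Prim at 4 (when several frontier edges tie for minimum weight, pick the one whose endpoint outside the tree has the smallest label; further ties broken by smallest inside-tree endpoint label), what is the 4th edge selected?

1-5

Grow the tree from 4 using Prim:
Step 1: frontier [2-4 20, 3-4 23] → take 2-4 (20); add 2.
Step 2: frontier [2-3 8, 2-5 14, 3-4 23] → take 2-3 (8); add 3.
Step 3: frontier [2-5 14, 3-5 4] → take 3-5 (4); add 5.
Step 4: frontier [1-5 25] → take 1-5 (25); add 1.
The 4th edge added is 1-5.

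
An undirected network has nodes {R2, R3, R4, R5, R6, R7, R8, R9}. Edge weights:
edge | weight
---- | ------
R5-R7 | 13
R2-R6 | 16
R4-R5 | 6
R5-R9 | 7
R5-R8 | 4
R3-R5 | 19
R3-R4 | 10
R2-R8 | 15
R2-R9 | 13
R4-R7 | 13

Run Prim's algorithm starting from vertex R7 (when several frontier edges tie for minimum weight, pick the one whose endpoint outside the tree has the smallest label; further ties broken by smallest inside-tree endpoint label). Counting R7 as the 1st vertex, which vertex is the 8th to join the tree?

Prim, starting at R7.
Step 1: cheapest edge leaving the tree is R4-R7 (13); add R4.
Step 2: cheapest edge leaving the tree is R4-R5 (6); add R5.
Step 3: cheapest edge leaving the tree is R5-R8 (4); add R8.
Step 4: cheapest edge leaving the tree is R5-R9 (7); add R9.
Step 5: cheapest edge leaving the tree is R3-R4 (10); add R3.
Step 6: cheapest edge leaving the tree is R2-R9 (13); add R2.
Step 7: cheapest edge leaving the tree is R2-R6 (16); add R6.
Vertex order: R7, R4, R5, R8, R9, R3, R2, R6. The 8th vertex is R6.

R6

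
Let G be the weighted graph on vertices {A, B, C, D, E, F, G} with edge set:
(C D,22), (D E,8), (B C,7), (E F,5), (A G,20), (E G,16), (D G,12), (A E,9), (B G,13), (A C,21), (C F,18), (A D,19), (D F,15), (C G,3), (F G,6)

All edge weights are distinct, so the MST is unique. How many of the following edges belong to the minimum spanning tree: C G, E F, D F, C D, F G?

Kruskal's algorithm — process edges by increasing weight (ties by edge label):
C G (3): add. Components now {A} {B} {C,G} {D} {E} {F}
E F (5): add. Components now {A} {B} {C,G} {D} {E,F}
F G (6): add. Components now {A} {B} {C,E,F,G} {D}
B C (7): add. Components now {A} {B,C,E,F,G} {D}
D E (8): add. Components now {A} {B,C,D,E,F,G}
A E (9): add. Components now {A,B,C,D,E,F,G}
MST edge set: {C G, E F, F G, B C, D E, A E}.
Of the listed edges, {C G, E F, F G} are in the MST → 3.

3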